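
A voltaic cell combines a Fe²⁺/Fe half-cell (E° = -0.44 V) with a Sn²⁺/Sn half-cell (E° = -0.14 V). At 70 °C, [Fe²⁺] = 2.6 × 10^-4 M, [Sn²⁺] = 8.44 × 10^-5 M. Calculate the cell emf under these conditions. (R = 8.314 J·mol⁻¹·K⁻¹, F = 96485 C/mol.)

0.283 V

The Sn²⁺/Sn couple has the higher reduction potential and acts as the cathode, so E°_cell = -0.14 − (-0.44) = 0.30 V.
Balancing electrons gives n = 2; the reaction quotient is Q = [Fe²⁺]/[Sn²⁺] = 3.08.
E = E° − (RT/nF) ln Q = 0.30 − (8.314×343)/(2×96485) × (1.125) = 0.300 − 0.017 = 0.283 V.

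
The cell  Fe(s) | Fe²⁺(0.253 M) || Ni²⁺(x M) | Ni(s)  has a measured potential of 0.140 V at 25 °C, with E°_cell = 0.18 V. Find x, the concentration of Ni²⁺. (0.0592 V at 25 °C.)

0.011 M

From the Nernst equation, log Q = n(E° − E)/0.0592 = 2(0.18 − 0.140)/0.0592 = 1.351, so Q = 22.5.
With Q = [Fe²⁺]/[Ni²⁺] and the known concentrations, [Ni²⁺] in the denominator gives [Ni²⁺] = 0.011 M.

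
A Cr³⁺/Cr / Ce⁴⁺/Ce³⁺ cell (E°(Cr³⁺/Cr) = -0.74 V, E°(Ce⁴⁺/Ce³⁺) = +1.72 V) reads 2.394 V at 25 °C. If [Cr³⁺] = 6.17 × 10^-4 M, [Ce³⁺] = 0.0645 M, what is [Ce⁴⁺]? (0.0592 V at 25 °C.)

4.2 × 10^-4 M

From the Nernst equation, log Q = n(E° − E)/0.0592 = 3(2.46 − 2.394)/0.0592 = 3.345, so Q = 2210.
With Q = [Cr³⁺]·[Ce³⁺]^3/[Ce⁴⁺]^3 and the known concentrations, [Ce⁴⁺]^3 in the denominator gives [Ce⁴⁺] = 4.2 × 10^-4 M.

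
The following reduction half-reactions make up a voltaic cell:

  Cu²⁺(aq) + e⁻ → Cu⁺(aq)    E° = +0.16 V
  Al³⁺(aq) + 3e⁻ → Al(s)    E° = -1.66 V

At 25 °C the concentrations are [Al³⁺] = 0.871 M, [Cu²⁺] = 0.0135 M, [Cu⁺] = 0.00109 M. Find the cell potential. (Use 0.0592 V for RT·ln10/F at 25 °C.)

1.89 V

The Cu²⁺/Cu⁺ couple has the higher reduction potential and acts as the cathode, so E°_cell = +0.16 − (-1.66) = 1.82 V.
Balancing electrons gives n = 3; the reaction quotient is Q = [Al³⁺]·[Cu⁺]^3/[Cu²⁺]^3 = 4.58 × 10^-4.
At 25 °C, E = E° − (0.0592/n) log Q = 1.82 − (0.0592/3)(-3.339) = 1.820 + 0.066 = 1.886 V.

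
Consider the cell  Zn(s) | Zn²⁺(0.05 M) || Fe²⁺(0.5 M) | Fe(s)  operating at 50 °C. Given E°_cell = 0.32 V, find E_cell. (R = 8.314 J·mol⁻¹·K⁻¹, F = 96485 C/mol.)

0.352 V

Balancing electrons gives n = 2; the reaction quotient is Q = [Zn²⁺]/[Fe²⁺] = 0.100.
E = E° − (RT/nF) ln Q = 0.32 − (8.314×323)/(2×96485) × (-2.303) = 0.320 + 0.032 = 0.352 V.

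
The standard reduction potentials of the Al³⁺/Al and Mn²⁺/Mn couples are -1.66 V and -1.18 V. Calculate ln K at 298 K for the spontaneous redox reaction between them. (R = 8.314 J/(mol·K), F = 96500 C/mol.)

ln K = 112.2

E°_cell = -1.18 − (-1.66) = 0.48 V, with n = 6 electrons transferred.
At equilibrium E = 0, so the Nernst equation gives ln K = nFE°/RT = (6)(96500)(0.48)/((8.314)(298)) = 112.17.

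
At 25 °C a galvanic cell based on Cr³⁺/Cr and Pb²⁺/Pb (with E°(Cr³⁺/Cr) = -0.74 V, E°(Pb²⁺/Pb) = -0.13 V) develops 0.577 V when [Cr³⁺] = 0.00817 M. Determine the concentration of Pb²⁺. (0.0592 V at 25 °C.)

From the Nernst equation, log Q = n(E° − E)/0.0592 = 6(0.61 − 0.577)/0.0592 = 3.345, so Q = 2210.
With Q = [Cr³⁺]^2/[Pb²⁺]^3 and the known concentrations, [Pb²⁺]^3 in the denominator gives [Pb²⁺] = 0.0031 M.

0.0031 M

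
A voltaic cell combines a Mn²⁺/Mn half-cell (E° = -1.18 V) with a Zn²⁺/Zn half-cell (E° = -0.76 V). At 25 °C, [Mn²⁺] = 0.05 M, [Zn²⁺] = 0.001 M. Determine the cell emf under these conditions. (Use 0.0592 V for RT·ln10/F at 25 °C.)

0.370 V

The Zn²⁺/Zn couple has the higher reduction potential and acts as the cathode, so E°_cell = -0.76 − (-1.18) = 0.42 V.
Balancing electrons gives n = 2; the reaction quotient is Q = [Mn²⁺]/[Zn²⁺] = 50.0.
At 25 °C, E = E° − (0.0592/n) log Q = 0.42 − (0.0592/2)(1.699) = 0.420 − 0.050 = 0.370 V.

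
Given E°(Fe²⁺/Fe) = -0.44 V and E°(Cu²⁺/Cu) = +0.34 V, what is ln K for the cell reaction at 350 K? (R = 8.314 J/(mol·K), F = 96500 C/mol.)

E°_cell = +0.34 − (-0.44) = 0.78 V, with n = 2 electrons transferred.
At equilibrium E = 0, so the Nernst equation gives ln K = nFE°/RT = (2)(96500)(0.78)/((8.314)(350)) = 51.73.

ln K = 51.7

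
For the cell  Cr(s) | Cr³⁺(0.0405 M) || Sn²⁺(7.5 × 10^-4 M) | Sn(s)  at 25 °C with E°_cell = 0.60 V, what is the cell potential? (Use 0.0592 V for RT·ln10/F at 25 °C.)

Balancing electrons gives n = 6; the reaction quotient is Q = [Cr³⁺]^2/[Sn²⁺]^3 = 3.89 × 10^6.
At 25 °C, E = E° − (0.0592/n) log Q = 0.60 − (0.0592/6)(6.590) = 0.600 − 0.065 = 0.535 V.

0.535 V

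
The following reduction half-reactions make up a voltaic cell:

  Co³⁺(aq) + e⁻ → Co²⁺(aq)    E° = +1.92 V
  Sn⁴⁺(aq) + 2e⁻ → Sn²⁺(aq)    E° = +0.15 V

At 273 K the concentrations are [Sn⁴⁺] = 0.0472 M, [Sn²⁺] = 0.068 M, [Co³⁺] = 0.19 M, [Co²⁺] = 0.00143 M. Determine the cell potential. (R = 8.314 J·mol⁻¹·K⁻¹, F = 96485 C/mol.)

1.89 V

The Co³⁺/Co²⁺ couple has the higher reduction potential and acts as the cathode, so E°_cell = +1.92 − (+0.15) = 1.77 V.
Balancing electrons gives n = 2; the reaction quotient is Q = [Sn⁴⁺]·[Co²⁺]^2/([Sn²⁺]·[Co³⁺]^2) = 3.93 × 10^-5.
E = E° − (RT/nF) ln Q = 1.77 − (8.314×273)/(2×96485) × (-10.144) = 1.770 + 0.119 = 1.889 V.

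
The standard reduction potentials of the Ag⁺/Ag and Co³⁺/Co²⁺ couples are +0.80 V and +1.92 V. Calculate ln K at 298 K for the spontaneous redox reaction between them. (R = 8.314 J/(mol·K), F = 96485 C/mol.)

E°_cell = +1.92 − (+0.80) = 1.12 V, with n = 1 electron transferred.
At equilibrium E = 0, so the Nernst equation gives ln K = nFE°/RT = (1)(96485)(1.12)/((8.314)(298)) = 43.62.

ln K = 43.6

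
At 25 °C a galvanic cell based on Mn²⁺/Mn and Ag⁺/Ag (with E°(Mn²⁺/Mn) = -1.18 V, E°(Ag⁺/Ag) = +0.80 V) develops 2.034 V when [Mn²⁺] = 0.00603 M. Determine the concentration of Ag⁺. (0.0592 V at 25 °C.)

From the Nernst equation, log Q = n(E° − E)/0.0592 = 2(1.98 − 2.034)/0.0592 = -1.824, so Q = 0.0150.
With Q = [Mn²⁺]/[Ag⁺]^2 and the known concentrations, [Ag⁺]^2 in the denominator gives [Ag⁺] = 0.63 M.

0.63 M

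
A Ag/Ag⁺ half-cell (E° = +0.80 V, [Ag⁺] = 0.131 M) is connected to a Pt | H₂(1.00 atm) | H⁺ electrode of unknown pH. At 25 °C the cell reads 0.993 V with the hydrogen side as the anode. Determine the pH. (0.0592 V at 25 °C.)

pH = 4.14

E°_cell = 0.80 V and n = 2.
log Q = n(E° − E)/0.0592 = 2×(0.80 − 0.993)/0.0592 = -6.520.
With Q = [H⁺]^2 / ([Ag⁺]^2·P(H₂)), solving for [H⁺] gives log[H⁺] = -4.143, so pH = 4.14.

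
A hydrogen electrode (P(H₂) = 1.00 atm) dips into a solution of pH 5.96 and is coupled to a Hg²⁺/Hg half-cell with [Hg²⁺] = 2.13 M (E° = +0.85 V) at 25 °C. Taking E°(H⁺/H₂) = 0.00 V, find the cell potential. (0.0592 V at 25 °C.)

The Hg²⁺/Hg couple is the cathode, so E°_cell = 0.85 V; n = 2.
[H⁺] = 10^(−5.96) = 1.1 × 10^-6 M, and Q = [H⁺]^2 / ([Hg²⁺]·P(H₂)) = 5.64 × 10^-13.
E = E° − (0.0592/2) log Q = 0.85 − (0.0592/2)(-12.248) = 1.213 V.

1.21 V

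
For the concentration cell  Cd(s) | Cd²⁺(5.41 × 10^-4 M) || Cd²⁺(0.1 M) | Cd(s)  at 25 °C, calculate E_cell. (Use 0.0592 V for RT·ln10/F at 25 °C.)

0.067 V

Both half-cells are Cd²⁺/Cd, so E°_cell = 0. The concentrated side is the cathode; the cell reaction moves Cd²⁺ from high to low concentration with n = 2.
Q = [Cd²⁺]_dilute/[Cd²⁺]_conc = 5.41 × 10^-4/0.1 = 0.00541.
E = 0 − (0.0592/2) log Q = −(0.0592/2)(-2.267) = 0.0671 V.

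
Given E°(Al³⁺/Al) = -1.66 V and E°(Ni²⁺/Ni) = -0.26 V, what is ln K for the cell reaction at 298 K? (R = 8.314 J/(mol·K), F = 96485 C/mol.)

ln K = 327.1

E°_cell = -0.26 − (-1.66) = 1.40 V, with n = 6 electrons transferred.
At equilibrium E = 0, so the Nernst equation gives ln K = nFE°/RT = (6)(96485)(1.40)/((8.314)(298)) = 327.12.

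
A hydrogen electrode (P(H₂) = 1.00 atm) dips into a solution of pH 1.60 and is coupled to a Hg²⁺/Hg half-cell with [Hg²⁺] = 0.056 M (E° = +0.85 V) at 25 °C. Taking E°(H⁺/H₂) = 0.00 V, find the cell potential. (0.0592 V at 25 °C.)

The Hg²⁺/Hg couple is the cathode, so E°_cell = 0.85 V; n = 2.
[H⁺] = 10^(−1.60) = 0.025 M, and Q = [H⁺]^2 / ([Hg²⁺]·P(H₂)) = 0.0113.
E = E° − (0.0592/2) log Q = 0.85 − (0.0592/2)(-1.948) = 0.908 V.

0.91 V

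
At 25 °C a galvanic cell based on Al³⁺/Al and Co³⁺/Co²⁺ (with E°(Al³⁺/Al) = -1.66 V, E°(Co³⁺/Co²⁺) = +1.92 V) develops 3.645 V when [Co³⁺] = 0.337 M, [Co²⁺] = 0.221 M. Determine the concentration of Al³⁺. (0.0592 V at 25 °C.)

0.0018 M

From the Nernst equation, log Q = n(E° − E)/0.0592 = 3(3.58 − 3.645)/0.0592 = -3.294, so Q = 5.08 × 10^-4.
With Q = [Al³⁺]·[Co²⁺]^3/[Co³⁺]^3 and the known concentrations, [Al³⁺] in the numerator gives [Al³⁺] = 0.0018 M.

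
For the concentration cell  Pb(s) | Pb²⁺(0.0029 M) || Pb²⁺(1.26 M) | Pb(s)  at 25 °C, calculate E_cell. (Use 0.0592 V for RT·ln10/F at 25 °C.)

Both half-cells are Pb²⁺/Pb, so E°_cell = 0. The concentrated side is the cathode; the cell reaction moves Pb²⁺ from high to low concentration with n = 2.
Q = [Pb²⁺]_dilute/[Pb²⁺]_conc = 0.0029/1.26 = 0.00230.
E = 0 − (0.0592/2) log Q = −(0.0592/2)(-2.638) = 0.0781 V.

0.078 V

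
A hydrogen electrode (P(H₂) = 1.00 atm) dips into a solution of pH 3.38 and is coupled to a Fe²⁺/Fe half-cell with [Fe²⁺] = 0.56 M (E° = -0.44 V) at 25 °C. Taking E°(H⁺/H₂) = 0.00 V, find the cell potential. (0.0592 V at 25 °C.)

0.25 V

The hydrogen couple is the cathode, so E°_cell = 0.44 V; n = 2.
[H⁺] = 10^(−3.38) = 4.2 × 10^-4 M, and Q = [Fe²⁺]·P(H₂) / [H⁺]^2 = 3.22 × 10^6.
E = E° − (0.0592/2) log Q = 0.44 − (0.0592/2)(6.508) = 0.247 V.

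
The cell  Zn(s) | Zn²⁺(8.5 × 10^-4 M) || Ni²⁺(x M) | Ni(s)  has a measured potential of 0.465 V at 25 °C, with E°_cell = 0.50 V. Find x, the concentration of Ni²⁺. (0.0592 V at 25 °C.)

5.6 × 10^-5 M

From the Nernst equation, log Q = n(E° − E)/0.0592 = 2(0.50 − 0.465)/0.0592 = 1.182, so Q = 15.2.
With Q = [Zn²⁺]/[Ni²⁺] and the known concentrations, [Ni²⁺] in the denominator gives [Ni²⁺] = 5.6 × 10^-5 M.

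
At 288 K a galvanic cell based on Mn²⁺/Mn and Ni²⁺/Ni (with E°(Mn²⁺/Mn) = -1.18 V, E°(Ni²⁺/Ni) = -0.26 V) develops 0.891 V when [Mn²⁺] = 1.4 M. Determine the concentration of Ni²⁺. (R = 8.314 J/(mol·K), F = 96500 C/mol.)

0.14 M

From the Nernst equation, ln Q = nF(E° − E)/RT = 2×96500×(0.92 − 0.891)/(8.314×288) = 2.338, so Q = 10.4.
With Q = [Mn²⁺]/[Ni²⁺] and the known concentrations, [Ni²⁺] in the denominator gives [Ni²⁺] = 0.14 M.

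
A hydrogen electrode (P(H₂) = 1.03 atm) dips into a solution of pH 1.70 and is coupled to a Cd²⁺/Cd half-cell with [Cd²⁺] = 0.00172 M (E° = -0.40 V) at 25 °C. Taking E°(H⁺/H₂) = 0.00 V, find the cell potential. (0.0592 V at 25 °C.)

0.38 V

The hydrogen couple is the cathode, so E°_cell = 0.40 V; n = 2.
[H⁺] = 10^(−1.70) = 0.020 M, and Q = [Cd²⁺]·P(H₂) / [H⁺]^2 = 4.45.
E = E° − (0.0592/2) log Q = 0.40 − (0.0592/2)(0.648) = 0.381 V.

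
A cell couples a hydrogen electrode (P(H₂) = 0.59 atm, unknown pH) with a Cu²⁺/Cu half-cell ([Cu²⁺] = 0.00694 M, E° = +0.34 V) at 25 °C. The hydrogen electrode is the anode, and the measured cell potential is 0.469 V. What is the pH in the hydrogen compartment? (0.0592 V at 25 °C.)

E°_cell = 0.34 V and n = 2.
log Q = n(E° − E)/0.0592 = 2×(0.34 − 0.469)/0.0592 = -4.358.
With Q = [H⁺]^2 / ([Cu²⁺]·P(H₂)), solving for [H⁺] gives log[H⁺] = -3.373, so pH = 3.37.

pH = 3.37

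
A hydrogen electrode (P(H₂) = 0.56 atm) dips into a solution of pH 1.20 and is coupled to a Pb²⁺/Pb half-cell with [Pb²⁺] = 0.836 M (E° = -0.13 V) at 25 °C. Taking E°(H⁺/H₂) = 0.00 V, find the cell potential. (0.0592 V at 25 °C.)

0.069 V

The hydrogen couple is the cathode, so E°_cell = 0.13 V; n = 2.
[H⁺] = 10^(−1.20) = 0.063 M, and Q = [Pb²⁺]·P(H₂) / [H⁺]^2 = 118.
E = E° − (0.0592/2) log Q = 0.13 − (0.0592/2)(2.070) = 0.069 V.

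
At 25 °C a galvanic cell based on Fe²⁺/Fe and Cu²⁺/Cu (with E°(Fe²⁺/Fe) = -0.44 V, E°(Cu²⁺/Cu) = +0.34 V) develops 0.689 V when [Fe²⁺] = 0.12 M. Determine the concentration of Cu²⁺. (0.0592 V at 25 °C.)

1 × 10^-4 M

From the Nernst equation, log Q = n(E° − E)/0.0592 = 2(0.78 − 0.689)/0.0592 = 3.074, so Q = 1190.
With Q = [Fe²⁺]/[Cu²⁺] and the known concentrations, [Cu²⁺] in the denominator gives [Cu²⁺] = 1 × 10^-4 M.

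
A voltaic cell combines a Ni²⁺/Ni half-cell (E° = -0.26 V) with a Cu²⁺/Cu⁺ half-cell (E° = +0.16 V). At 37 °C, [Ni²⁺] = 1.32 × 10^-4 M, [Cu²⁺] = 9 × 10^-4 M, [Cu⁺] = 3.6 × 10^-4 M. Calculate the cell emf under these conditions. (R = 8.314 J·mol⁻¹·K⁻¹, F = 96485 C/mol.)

The Cu²⁺/Cu⁺ couple has the higher reduction potential and acts as the cathode, so E°_cell = +0.16 − (-0.26) = 0.42 V.
Balancing electrons gives n = 2; the reaction quotient is Q = [Ni²⁺]·[Cu⁺]^2/[Cu²⁺]^2 = 2.11 × 10^-5.
E = E° − (RT/nF) ln Q = 0.42 − (8.314×310)/(2×96485) × (-10.765) = 0.420 + 0.144 = 0.564 V.

0.564 V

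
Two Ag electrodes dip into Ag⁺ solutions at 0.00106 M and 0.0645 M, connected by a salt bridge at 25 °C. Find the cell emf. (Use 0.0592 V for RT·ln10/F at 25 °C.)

Both half-cells are Ag⁺/Ag, so E°_cell = 0. The concentrated side is the cathode; the cell reaction moves Ag⁺ from high to low concentration with n = 1.
Q = [Ag⁺]_dilute/[Ag⁺]_conc = 0.00106/0.0645 = 0.0164.
E = 0 − (0.0592/1) log Q = −(0.0592/1)(-1.784) = 0.1056 V.

0.11 V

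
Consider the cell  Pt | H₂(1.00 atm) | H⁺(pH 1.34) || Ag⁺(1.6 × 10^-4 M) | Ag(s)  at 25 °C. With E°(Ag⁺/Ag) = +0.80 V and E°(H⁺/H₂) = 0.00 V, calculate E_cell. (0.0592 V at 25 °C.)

The Ag⁺/Ag couple is the cathode, so E°_cell = 0.80 V; n = 2.
[H⁺] = 10^(−1.34) = 0.046 M, and Q = [H⁺]^2 / ([Ag⁺]^2·P(H₂)) = 8.16 × 10^4.
E = E° − (0.0592/2) log Q = 0.80 − (0.0592/2)(4.912) = 0.655 V.

0.65 V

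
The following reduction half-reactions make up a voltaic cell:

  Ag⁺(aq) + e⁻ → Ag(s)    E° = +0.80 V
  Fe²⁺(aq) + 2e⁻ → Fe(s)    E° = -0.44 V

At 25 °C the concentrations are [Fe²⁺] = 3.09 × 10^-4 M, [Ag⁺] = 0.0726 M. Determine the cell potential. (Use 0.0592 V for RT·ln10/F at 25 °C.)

1.28 V

The Ag⁺/Ag couple has the higher reduction potential and acts as the cathode, so E°_cell = +0.80 − (-0.44) = 1.24 V.
Balancing electrons gives n = 2; the reaction quotient is Q = [Fe²⁺]/[Ag⁺]^2 = 0.0586.
At 25 °C, E = E° − (0.0592/n) log Q = 1.24 − (0.0592/2)(-1.232) = 1.240 + 0.036 = 1.276 V.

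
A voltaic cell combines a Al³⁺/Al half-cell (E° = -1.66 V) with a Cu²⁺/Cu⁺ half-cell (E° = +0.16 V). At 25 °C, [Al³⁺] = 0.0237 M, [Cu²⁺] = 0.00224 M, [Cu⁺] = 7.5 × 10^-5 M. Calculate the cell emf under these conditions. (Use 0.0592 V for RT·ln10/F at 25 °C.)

1.94 V

The Cu²⁺/Cu⁺ couple has the higher reduction potential and acts as the cathode, so E°_cell = +0.16 − (-1.66) = 1.82 V.
Balancing electrons gives n = 3; the reaction quotient is Q = [Al³⁺]·[Cu⁺]^3/[Cu²⁺]^3 = 8.9 × 10^-7.
At 25 °C, E = E° − (0.0592/n) log Q = 1.82 − (0.0592/3)(-6.051) = 1.820 + 0.119 = 1.939 V.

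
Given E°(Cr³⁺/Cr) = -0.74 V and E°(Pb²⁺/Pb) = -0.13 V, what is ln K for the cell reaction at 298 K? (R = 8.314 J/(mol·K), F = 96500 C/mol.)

ln K = 142.6

E°_cell = -0.13 − (-0.74) = 0.61 V, with n = 6 electrons transferred.
At equilibrium E = 0, so the Nernst equation gives ln K = nFE°/RT = (6)(96500)(0.61)/((8.314)(298)) = 142.55.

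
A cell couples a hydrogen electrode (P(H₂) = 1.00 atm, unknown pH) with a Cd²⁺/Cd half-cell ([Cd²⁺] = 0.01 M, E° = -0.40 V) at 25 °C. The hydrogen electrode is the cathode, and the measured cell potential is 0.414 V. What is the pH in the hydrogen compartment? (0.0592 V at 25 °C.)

pH = 0.76

E°_cell = 0.40 V and n = 2.
log Q = n(E° − E)/0.0592 = 2×(0.40 − 0.414)/0.0592 = -0.473.
With Q = [Cd²⁺]·P(H₂) / [H⁺]^2, solving for [H⁺] gives log[H⁺] = -0.764, so pH = 0.76.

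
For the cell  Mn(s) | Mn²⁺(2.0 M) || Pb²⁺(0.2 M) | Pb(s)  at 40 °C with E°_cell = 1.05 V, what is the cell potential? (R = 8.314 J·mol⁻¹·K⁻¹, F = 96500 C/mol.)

Balancing electrons gives n = 2; the reaction quotient is Q = [Mn²⁺]/[Pb²⁺] = 10.0.
E = E° − (RT/nF) ln Q = 1.05 − (8.314×313)/(2×96500) × (2.303) = 1.050 − 0.031 = 1.019 V.

1.02 V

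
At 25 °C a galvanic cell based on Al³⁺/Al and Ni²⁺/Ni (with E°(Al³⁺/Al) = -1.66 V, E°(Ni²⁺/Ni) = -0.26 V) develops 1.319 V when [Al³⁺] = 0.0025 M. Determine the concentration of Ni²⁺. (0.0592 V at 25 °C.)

From the Nernst equation, log Q = n(E° − E)/0.0592 = 6(1.40 − 1.319)/0.0592 = 8.209, so Q = 1.62 × 10^8.
With Q = [Al³⁺]^2/[Ni²⁺]^3 and the known concentrations, [Ni²⁺]^3 in the denominator gives [Ni²⁺] = 3.4 × 10^-5 M.

3.4 × 10^-5 M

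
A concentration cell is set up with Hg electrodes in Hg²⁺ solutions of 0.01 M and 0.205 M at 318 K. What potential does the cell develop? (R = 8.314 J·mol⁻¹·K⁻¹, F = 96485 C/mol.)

Both half-cells are Hg²⁺/Hg, so E°_cell = 0. The concentrated side is the cathode; the cell reaction moves Hg²⁺ from high to low concentration with n = 2.
Q = [Hg²⁺]_dilute/[Hg²⁺]_conc = 0.01/0.205 = 0.0488.
E = 0 − (RT/nF) ln Q = −((8.314×318)/(2×96485))(-3.020) = 0.0414 V.

0.041 V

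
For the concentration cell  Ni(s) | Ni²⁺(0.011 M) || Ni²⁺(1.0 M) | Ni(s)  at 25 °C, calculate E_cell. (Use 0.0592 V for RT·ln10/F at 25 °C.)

0.058 V

Both half-cells are Ni²⁺/Ni, so E°_cell = 0. The concentrated side is the cathode; the cell reaction moves Ni²⁺ from high to low concentration with n = 2.
Q = [Ni²⁺]_dilute/[Ni²⁺]_conc = 0.011/1.0 = 0.0110.
E = 0 − (0.0592/2) log Q = −(0.0592/2)(-1.959) = 0.0580 V.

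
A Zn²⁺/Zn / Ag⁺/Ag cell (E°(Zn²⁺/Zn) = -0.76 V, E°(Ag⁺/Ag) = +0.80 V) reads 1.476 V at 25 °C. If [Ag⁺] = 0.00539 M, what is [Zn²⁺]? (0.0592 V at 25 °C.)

From the Nernst equation, log Q = n(E° − E)/0.0592 = 2(1.56 − 1.476)/0.0592 = 2.838, so Q = 688.
With Q = [Zn²⁺]/[Ag⁺]^2 and the known concentrations, [Zn²⁺] in the numerator gives [Zn²⁺] = 0.02 M.

0.02 M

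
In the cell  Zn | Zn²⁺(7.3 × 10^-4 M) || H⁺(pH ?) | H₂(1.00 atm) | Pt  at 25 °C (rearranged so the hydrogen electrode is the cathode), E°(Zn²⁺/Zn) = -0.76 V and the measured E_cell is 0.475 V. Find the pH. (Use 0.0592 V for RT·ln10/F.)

pH = 6.38

E°_cell = 0.76 V and n = 2.
log Q = n(E° − E)/0.0592 = 2×(0.76 − 0.475)/0.0592 = 9.628.
With Q = [Zn²⁺]·P(H₂) / [H⁺]^2, solving for [H⁺] gives log[H⁺] = -6.383, so pH = 6.38.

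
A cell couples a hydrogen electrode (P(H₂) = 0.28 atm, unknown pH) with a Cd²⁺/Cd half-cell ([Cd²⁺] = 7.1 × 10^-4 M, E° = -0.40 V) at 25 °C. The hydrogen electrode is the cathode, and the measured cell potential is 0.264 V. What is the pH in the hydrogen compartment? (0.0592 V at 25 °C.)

pH = 4.15

E°_cell = 0.40 V and n = 2.
log Q = n(E° − E)/0.0592 = 2×(0.40 − 0.264)/0.0592 = 4.595.
With Q = [Cd²⁺]·P(H₂) / [H⁺]^2, solving for [H⁺] gives log[H⁺] = -4.148, so pH = 4.15.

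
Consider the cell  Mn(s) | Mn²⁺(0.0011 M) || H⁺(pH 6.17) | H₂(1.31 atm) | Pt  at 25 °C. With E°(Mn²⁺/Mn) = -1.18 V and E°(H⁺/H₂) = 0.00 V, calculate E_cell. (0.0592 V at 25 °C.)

The hydrogen couple is the cathode, so E°_cell = 1.18 V; n = 2.
[H⁺] = 10^(−6.17) = 6.8 × 10^-7 M, and Q = [Mn²⁺]·P(H₂) / [H⁺]^2 = 3.15 × 10^9.
E = E° − (0.0592/2) log Q = 1.18 − (0.0592/2)(9.499) = 0.899 V.

0.90 V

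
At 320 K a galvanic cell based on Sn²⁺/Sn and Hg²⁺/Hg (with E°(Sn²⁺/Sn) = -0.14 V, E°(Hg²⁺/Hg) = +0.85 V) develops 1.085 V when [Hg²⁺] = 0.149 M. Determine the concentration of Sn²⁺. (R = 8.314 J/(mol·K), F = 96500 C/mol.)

1.5 × 10^-4 M

From the Nernst equation, ln Q = nF(E° − E)/RT = 2×96500×(0.99 − 1.085)/(8.314×320) = -6.892, so Q = 0.00102.
With Q = [Sn²⁺]/[Hg²⁺] and the known concentrations, [Sn²⁺] in the numerator gives [Sn²⁺] = 1.5 × 10^-4 M.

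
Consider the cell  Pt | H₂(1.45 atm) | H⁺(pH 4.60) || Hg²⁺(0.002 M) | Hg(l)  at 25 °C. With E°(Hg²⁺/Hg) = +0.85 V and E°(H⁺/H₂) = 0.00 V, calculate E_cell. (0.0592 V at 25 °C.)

1.05 V

The Hg²⁺/Hg couple is the cathode, so E°_cell = 0.85 V; n = 2.
[H⁺] = 10^(−4.60) = 2.5 × 10^-5 M, and Q = [H⁺]^2 / ([Hg²⁺]·P(H₂)) = 2.18 × 10^-7.
E = E° − (0.0592/2) log Q = 0.85 − (0.0592/2)(-6.662) = 1.047 V.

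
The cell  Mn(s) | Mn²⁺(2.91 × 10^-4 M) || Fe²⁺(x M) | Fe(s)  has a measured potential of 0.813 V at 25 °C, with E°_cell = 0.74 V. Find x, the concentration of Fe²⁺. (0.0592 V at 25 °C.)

0.085 M

From the Nernst equation, log Q = n(E° − E)/0.0592 = 2(0.74 − 0.813)/0.0592 = -2.466, so Q = 0.00342.
With Q = [Mn²⁺]/[Fe²⁺] and the known concentrations, [Fe²⁺] in the denominator gives [Fe²⁺] = 0.085 M.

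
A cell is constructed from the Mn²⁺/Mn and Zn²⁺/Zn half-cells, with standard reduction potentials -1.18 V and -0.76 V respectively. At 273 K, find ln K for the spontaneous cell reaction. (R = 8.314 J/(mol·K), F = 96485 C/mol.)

ln K = 35.7

E°_cell = -0.76 − (-1.18) = 0.42 V, with n = 2 electrons transferred.
At equilibrium E = 0, so the Nernst equation gives ln K = nFE°/RT = (2)(96485)(0.42)/((8.314)(273)) = 35.71.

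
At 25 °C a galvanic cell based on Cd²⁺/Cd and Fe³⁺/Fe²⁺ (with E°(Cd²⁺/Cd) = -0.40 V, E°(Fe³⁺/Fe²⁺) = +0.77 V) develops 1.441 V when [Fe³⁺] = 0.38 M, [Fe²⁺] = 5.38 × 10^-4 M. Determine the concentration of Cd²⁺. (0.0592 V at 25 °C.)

From the Nernst equation, log Q = n(E° − E)/0.0592 = 2(1.17 − 1.441)/0.0592 = -9.155, so Q = 6.99 × 10^-10.
With Q = [Cd²⁺]·[Fe²⁺]^2/[Fe³⁺]^2 and the known concentrations, [Cd²⁺] in the numerator gives [Cd²⁺] = 3.5 × 10^-4 M.

3.5 × 10^-4 M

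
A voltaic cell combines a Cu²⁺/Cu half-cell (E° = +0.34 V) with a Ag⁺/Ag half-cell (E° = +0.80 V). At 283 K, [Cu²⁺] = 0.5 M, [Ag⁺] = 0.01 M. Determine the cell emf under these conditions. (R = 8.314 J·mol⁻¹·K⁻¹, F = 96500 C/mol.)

0.356 V

The Ag⁺/Ag couple has the higher reduction potential and acts as the cathode, so E°_cell = +0.80 − (+0.34) = 0.46 V.
Balancing electrons gives n = 2; the reaction quotient is Q = [Cu²⁺]/[Ag⁺]^2 = 5000.
E = E° − (RT/nF) ln Q = 0.46 − (8.314×283)/(2×96500) × (8.517) = 0.460 − 0.104 = 0.356 V.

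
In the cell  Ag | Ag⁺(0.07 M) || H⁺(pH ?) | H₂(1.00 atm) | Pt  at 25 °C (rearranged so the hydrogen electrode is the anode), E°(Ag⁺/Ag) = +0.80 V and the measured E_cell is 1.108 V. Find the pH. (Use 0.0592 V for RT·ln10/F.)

E°_cell = 0.80 V and n = 2.
log Q = n(E° − E)/0.0592 = 2×(0.80 − 1.108)/0.0592 = -10.405.
With Q = [H⁺]^2 / ([Ag⁺]^2·P(H₂)), solving for [H⁺] gives log[H⁺] = -6.358, so pH = 6.36.

pH = 6.36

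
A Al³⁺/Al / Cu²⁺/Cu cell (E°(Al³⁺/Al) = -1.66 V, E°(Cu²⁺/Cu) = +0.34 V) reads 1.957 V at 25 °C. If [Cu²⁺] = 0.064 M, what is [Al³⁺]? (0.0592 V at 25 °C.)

From the Nernst equation, log Q = n(E° − E)/0.0592 = 6(2.00 − 1.957)/0.0592 = 4.358, so Q = 2.28 × 10^4.
With Q = [Al³⁺]^2/[Cu²⁺]^3 and the known concentrations, [Al³⁺]^2 in the numerator gives [Al³⁺] = 2.4 M.

2.4 M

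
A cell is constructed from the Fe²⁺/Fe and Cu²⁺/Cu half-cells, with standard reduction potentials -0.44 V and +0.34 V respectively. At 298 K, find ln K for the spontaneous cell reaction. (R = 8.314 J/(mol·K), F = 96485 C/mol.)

E°_cell = +0.34 − (-0.44) = 0.78 V, with n = 2 electrons transferred.
At equilibrium E = 0, so the Nernst equation gives ln K = nFE°/RT = (2)(96485)(0.78)/((8.314)(298)) = 60.75.

ln K = 60.8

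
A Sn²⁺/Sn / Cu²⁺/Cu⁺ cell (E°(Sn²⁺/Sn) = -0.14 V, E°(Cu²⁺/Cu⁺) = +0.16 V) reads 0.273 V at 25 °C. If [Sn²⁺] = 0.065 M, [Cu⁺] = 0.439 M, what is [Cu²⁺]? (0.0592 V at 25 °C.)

From the Nernst equation, log Q = n(E° − E)/0.0592 = 2(0.30 − 0.273)/0.0592 = 0.912, so Q = 8.17.
With Q = [Sn²⁺]·[Cu⁺]^2/[Cu²⁺]^2 and the known concentrations, [Cu²⁺]^2 in the denominator gives [Cu²⁺] = 0.039 M.

0.039 M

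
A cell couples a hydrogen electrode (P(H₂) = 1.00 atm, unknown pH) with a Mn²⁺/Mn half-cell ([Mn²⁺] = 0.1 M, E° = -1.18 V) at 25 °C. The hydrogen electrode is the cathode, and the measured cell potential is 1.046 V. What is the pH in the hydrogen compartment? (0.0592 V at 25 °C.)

E°_cell = 1.18 V and n = 2.
log Q = n(E° − E)/0.0592 = 2×(1.18 − 1.046)/0.0592 = 4.527.
With Q = [Mn²⁺]·P(H₂) / [H⁺]^2, solving for [H⁺] gives log[H⁺] = -2.764, so pH = 2.76.

pH = 2.76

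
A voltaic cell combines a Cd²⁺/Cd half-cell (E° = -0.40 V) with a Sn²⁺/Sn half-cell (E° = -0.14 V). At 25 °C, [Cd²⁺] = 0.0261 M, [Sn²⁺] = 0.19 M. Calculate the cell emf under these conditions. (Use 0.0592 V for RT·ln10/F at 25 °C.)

0.286 V

The Sn²⁺/Sn couple has the higher reduction potential and acts as the cathode, so E°_cell = -0.14 − (-0.40) = 0.26 V.
Balancing electrons gives n = 2; the reaction quotient is Q = [Cd²⁺]/[Sn²⁺] = 0.137.
At 25 °C, E = E° − (0.0592/n) log Q = 0.26 − (0.0592/2)(-0.862) = 0.260 + 0.026 = 0.286 V.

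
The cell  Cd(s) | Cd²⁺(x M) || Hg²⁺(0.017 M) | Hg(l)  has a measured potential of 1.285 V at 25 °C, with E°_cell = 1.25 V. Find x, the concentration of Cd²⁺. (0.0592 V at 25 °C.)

From the Nernst equation, log Q = n(E° − E)/0.0592 = 2(1.25 − 1.285)/0.0592 = -1.182, so Q = 0.0657.
With Q = [Cd²⁺]/[Hg²⁺] and the known concentrations, [Cd²⁺] in the numerator gives [Cd²⁺] = 0.0011 M.

0.0011 M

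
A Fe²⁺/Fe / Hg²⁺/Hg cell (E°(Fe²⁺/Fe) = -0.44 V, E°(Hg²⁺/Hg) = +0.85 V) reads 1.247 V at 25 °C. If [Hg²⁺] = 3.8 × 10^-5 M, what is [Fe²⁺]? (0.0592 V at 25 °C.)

From the Nernst equation, log Q = n(E° − E)/0.0592 = 2(1.29 − 1.247)/0.0592 = 1.453, so Q = 28.4.
With Q = [Fe²⁺]/[Hg²⁺] and the known concentrations, [Fe²⁺] in the numerator gives [Fe²⁺] = 0.0011 M.

0.0011 M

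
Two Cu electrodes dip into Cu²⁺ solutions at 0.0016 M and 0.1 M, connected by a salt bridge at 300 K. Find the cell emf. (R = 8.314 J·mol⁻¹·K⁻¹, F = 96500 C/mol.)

0.053 V

Both half-cells are Cu²⁺/Cu, so E°_cell = 0. The concentrated side is the cathode; the cell reaction moves Cu²⁺ from high to low concentration with n = 2.
Q = [Cu²⁺]_dilute/[Cu²⁺]_conc = 0.0016/0.1 = 0.0160.
E = 0 − (RT/nF) ln Q = −((8.314×300)/(2×96500))(-4.135) = 0.0534 V.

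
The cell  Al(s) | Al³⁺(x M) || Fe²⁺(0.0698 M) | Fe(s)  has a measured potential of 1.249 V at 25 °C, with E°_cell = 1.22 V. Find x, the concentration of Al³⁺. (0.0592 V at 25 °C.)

6.3 × 10^-4 M

From the Nernst equation, log Q = n(E° − E)/0.0592 = 6(1.22 − 1.249)/0.0592 = -2.939, so Q = 0.00115.
With Q = [Al³⁺]^2/[Fe²⁺]^3 and the known concentrations, [Al³⁺]^2 in the numerator gives [Al³⁺] = 6.3 × 10^-4 M.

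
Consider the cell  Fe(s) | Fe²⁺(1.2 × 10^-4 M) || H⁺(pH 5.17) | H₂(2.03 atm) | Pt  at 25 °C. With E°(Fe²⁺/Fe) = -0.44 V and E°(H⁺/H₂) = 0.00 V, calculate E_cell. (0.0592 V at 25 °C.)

The hydrogen couple is the cathode, so E°_cell = 0.44 V; n = 2.
[H⁺] = 10^(−5.17) = 6.8 × 10^-6 M, and Q = [Fe²⁺]·P(H₂) / [H⁺]^2 = 5.33 × 10^6.
E = E° − (0.0592/2) log Q = 0.44 − (0.0592/2)(6.727) = 0.241 V.

0.24 V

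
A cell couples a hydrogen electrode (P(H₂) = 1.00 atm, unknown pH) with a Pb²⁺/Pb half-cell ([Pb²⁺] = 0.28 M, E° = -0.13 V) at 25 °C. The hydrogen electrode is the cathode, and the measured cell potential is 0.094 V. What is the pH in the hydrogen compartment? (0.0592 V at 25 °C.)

pH = 0.88

E°_cell = 0.13 V and n = 2.
log Q = n(E° − E)/0.0592 = 2×(0.13 − 0.094)/0.0592 = 1.216.
With Q = [Pb²⁺]·P(H₂) / [H⁺]^2, solving for [H⁺] gives log[H⁺] = -0.885, so pH = 0.88.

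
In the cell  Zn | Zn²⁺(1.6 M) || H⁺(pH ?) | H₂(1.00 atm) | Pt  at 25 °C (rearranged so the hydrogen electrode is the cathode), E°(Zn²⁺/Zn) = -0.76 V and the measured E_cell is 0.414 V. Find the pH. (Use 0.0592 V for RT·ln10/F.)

E°_cell = 0.76 V and n = 2.
log Q = n(E° − E)/0.0592 = 2×(0.76 − 0.414)/0.0592 = 11.689.
With Q = [Zn²⁺]·P(H₂) / [H⁺]^2, solving for [H⁺] gives log[H⁺] = -5.743, so pH = 5.74.

pH = 5.74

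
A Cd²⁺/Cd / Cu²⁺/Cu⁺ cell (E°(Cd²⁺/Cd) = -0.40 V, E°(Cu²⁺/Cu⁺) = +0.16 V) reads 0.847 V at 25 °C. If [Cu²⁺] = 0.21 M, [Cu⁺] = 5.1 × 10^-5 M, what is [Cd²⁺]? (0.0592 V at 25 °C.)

From the Nernst equation, log Q = n(E° − E)/0.0592 = 2(0.56 − 0.847)/0.0592 = -9.696, so Q = 2.01 × 10^-10.
With Q = [Cd²⁺]·[Cu⁺]^2/[Cu²⁺]^2 and the known concentrations, [Cd²⁺] in the numerator gives [Cd²⁺] = 0.0034 M.

0.0034 M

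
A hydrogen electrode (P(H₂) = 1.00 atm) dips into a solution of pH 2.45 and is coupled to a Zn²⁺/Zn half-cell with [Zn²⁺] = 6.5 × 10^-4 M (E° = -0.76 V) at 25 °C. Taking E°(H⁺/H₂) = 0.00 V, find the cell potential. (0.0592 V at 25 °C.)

The hydrogen couple is the cathode, so E°_cell = 0.76 V; n = 2.
[H⁺] = 10^(−2.45) = 0.0035 M, and Q = [Zn²⁺]·P(H₂) / [H⁺]^2 = 51.6.
E = E° − (0.0592/2) log Q = 0.76 − (0.0592/2)(1.713) = 0.709 V.

0.71 V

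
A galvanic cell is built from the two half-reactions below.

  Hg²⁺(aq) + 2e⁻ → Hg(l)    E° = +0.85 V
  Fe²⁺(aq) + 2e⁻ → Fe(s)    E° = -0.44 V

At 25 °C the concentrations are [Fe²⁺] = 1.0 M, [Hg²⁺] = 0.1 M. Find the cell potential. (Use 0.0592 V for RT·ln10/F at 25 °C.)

The Hg²⁺/Hg couple has the higher reduction potential and acts as the cathode, so E°_cell = +0.85 − (-0.44) = 1.29 V.
Balancing electrons gives n = 2; the reaction quotient is Q = [Fe²⁺]/[Hg²⁺] = 10.0.
At 25 °C, E = E° − (0.0592/n) log Q = 1.29 − (0.0592/2)(1.000) = 1.290 − 0.030 = 1.260 V.

1.26 V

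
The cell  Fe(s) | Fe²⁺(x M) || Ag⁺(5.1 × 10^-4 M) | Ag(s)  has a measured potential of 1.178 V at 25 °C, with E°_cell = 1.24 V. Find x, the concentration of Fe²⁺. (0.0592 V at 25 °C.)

3.2 × 10^-5 M

From the Nernst equation, log Q = n(E° − E)/0.0592 = 2(1.24 − 1.178)/0.0592 = 2.095, so Q = 124.
With Q = [Fe²⁺]/[Ag⁺]^2 and the known concentrations, [Fe²⁺] in the numerator gives [Fe²⁺] = 3.2 × 10^-5 M.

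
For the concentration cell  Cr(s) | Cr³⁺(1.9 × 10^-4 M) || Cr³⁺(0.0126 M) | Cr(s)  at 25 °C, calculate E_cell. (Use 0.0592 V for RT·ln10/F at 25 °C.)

0.036 V

Both half-cells are Cr³⁺/Cr, so E°_cell = 0. The concentrated side is the cathode; the cell reaction moves Cr³⁺ from high to low concentration with n = 3.
Q = [Cr³⁺]_dilute/[Cr³⁺]_conc = 1.9 × 10^-4/0.0126 = 0.0151.
E = 0 − (0.0592/3) log Q = −(0.0592/3)(-1.822) = 0.0360 V.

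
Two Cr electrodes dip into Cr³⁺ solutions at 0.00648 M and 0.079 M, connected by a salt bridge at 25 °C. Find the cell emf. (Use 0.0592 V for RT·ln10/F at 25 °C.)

0.021 V

Both half-cells are Cr³⁺/Cr, so E°_cell = 0. The concentrated side is the cathode; the cell reaction moves Cr³⁺ from high to low concentration with n = 3.
Q = [Cr³⁺]_dilute/[Cr³⁺]_conc = 0.00648/0.079 = 0.0820.
E = 0 − (0.0592/3) log Q = −(0.0592/3)(-1.086) = 0.0214 V.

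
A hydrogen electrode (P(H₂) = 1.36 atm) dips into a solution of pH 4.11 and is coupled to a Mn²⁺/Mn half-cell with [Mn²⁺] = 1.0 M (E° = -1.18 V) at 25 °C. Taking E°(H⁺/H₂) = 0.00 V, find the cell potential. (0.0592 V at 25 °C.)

The hydrogen couple is the cathode, so E°_cell = 1.18 V; n = 2.
[H⁺] = 10^(−4.11) = 7.8 × 10^-5 M, and Q = [Mn²⁺]·P(H₂) / [H⁺]^2 = 2.26 × 10^8.
E = E° − (0.0592/2) log Q = 1.18 − (0.0592/2)(8.354) = 0.933 V.

0.93 V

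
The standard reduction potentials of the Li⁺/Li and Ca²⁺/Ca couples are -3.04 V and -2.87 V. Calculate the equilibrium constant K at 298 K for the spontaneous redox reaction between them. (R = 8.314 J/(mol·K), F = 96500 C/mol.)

5.6 × 10^5

E°_cell = -2.87 − (-3.04) = 0.17 V, with n = 2 electrons transferred.
At equilibrium E = 0, so the Nernst equation gives ln K = nFE°/RT = (2)(96500)(0.17)/((8.314)(298)) = 13.24.
K = e^13.24 = 5.6 × 10^5.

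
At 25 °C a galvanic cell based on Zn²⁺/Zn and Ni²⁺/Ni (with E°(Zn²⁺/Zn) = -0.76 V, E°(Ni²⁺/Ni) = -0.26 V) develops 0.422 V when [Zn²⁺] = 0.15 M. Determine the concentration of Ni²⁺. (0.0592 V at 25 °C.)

3.5 × 10^-4 M

From the Nernst equation, log Q = n(E° − E)/0.0592 = 2(0.50 − 0.422)/0.0592 = 2.635, so Q = 432.
With Q = [Zn²⁺]/[Ni²⁺] and the known concentrations, [Ni²⁺] in the denominator gives [Ni²⁺] = 3.5 × 10^-4 M.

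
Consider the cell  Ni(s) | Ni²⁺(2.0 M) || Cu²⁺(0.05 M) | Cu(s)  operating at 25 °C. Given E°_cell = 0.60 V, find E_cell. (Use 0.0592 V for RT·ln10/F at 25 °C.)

0.553 V

Balancing electrons gives n = 2; the reaction quotient is Q = [Ni²⁺]/[Cu²⁺] = 40.0.
At 25 °C, E = E° − (0.0592/n) log Q = 0.60 − (0.0592/2)(1.602) = 0.600 − 0.047 = 0.553 V.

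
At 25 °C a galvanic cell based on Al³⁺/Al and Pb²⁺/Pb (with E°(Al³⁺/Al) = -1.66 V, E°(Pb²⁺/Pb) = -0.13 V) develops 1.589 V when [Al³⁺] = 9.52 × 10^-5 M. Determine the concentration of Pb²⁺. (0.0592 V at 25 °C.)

0.21 M

From the Nernst equation, log Q = n(E° − E)/0.0592 = 6(1.53 − 1.589)/0.0592 = -5.980, so Q = 1.05 × 10^-6.
With Q = [Al³⁺]^2/[Pb²⁺]^3 and the known concentrations, [Pb²⁺]^3 in the denominator gives [Pb²⁺] = 0.21 M.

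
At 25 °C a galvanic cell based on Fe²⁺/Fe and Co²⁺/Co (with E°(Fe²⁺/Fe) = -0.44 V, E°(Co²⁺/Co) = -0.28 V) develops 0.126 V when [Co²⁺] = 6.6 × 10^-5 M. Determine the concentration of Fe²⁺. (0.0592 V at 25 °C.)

From the Nernst equation, log Q = n(E° − E)/0.0592 = 2(0.16 − 0.126)/0.0592 = 1.149, so Q = 14.1.
With Q = [Fe²⁺]/[Co²⁺] and the known concentrations, [Fe²⁺] in the numerator gives [Fe²⁺] = 9.3 × 10^-4 M.

9.3 × 10^-4 M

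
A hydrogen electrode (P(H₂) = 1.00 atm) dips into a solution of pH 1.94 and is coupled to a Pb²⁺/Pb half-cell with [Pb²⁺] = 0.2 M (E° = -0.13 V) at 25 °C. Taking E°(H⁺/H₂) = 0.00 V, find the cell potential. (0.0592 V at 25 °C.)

The hydrogen couple is the cathode, so E°_cell = 0.13 V; n = 2.
[H⁺] = 10^(−1.94) = 0.011 M, and Q = [Pb²⁺]·P(H₂) / [H⁺]^2 = 1520.
E = E° − (0.0592/2) log Q = 0.13 − (0.0592/2)(3.181) = 0.036 V.

0.036 V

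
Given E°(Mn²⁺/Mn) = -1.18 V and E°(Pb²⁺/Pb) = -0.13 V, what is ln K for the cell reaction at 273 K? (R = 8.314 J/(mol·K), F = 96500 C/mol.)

ln K = 89.3

E°_cell = -0.13 − (-1.18) = 1.05 V, with n = 2 electrons transferred.
At equilibrium E = 0, so the Nernst equation gives ln K = nFE°/RT = (2)(96500)(1.05)/((8.314)(273)) = 89.28.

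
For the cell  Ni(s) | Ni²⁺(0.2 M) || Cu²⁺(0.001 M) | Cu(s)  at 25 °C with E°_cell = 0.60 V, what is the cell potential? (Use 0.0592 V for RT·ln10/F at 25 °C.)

0.532 V

Balancing electrons gives n = 2; the reaction quotient is Q = [Ni²⁺]/[Cu²⁺] = 200.
At 25 °C, E = E° − (0.0592/n) log Q = 0.60 − (0.0592/2)(2.301) = 0.600 − 0.068 = 0.532 V.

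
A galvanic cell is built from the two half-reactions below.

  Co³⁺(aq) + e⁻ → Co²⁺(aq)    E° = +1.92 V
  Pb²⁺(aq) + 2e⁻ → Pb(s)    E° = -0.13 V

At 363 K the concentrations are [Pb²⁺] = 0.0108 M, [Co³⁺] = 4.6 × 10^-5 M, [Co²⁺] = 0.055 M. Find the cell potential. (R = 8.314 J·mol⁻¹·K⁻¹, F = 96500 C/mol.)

The Co³⁺/Co²⁺ couple has the higher reduction potential and acts as the cathode, so E°_cell = +1.92 − (-0.13) = 2.05 V.
Balancing electrons gives n = 2; the reaction quotient is Q = [Pb²⁺]·[Co²⁺]^2/[Co³⁺]^2 = 1.54 × 10^4.
E = E° − (RT/nF) ln Q = 2.05 − (8.314×363)/(2×96500) × (9.645) = 2.050 − 0.151 = 1.899 V.

1.90 V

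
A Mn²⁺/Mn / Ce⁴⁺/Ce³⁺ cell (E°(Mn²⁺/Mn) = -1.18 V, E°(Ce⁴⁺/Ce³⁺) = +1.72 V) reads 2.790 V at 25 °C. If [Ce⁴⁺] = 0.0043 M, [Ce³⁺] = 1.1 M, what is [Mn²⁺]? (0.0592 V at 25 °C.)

From the Nernst equation, log Q = n(E° − E)/0.0592 = 2(2.90 − 2.790)/0.0592 = 3.716, so Q = 5200.
With Q = [Mn²⁺]·[Ce³⁺]^2/[Ce⁴⁺]^2 and the known concentrations, [Mn²⁺] in the numerator gives [Mn²⁺] = 0.08 M.

0.08 M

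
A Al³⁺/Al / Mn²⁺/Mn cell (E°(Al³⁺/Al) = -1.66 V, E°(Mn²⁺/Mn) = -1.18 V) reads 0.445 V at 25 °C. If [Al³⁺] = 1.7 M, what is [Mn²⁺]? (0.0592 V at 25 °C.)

0.094 M

From the Nernst equation, log Q = n(E° − E)/0.0592 = 6(0.48 − 0.445)/0.0592 = 3.547, so Q = 3530.
With Q = [Al³⁺]^2/[Mn²⁺]^3 and the known concentrations, [Mn²⁺]^3 in the denominator gives [Mn²⁺] = 0.094 M.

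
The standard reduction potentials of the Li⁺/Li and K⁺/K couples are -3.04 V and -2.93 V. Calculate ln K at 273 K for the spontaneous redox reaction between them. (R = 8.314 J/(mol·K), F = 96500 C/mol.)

ln K = 4.7

E°_cell = -2.93 − (-3.04) = 0.11 V, with n = 1 electron transferred.
At equilibrium E = 0, so the Nernst equation gives ln K = nFE°/RT = (1)(96500)(0.11)/((8.314)(273)) = 4.68.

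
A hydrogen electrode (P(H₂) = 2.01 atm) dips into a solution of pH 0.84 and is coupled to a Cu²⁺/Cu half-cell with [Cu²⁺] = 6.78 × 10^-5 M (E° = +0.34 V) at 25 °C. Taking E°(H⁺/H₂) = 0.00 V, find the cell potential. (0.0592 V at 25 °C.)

0.28 V

The Cu²⁺/Cu couple is the cathode, so E°_cell = 0.34 V; n = 2.
[H⁺] = 10^(−0.84) = 0.14 M, and Q = [H⁺]^2 / ([Cu²⁺]·P(H₂)) = 153.
E = E° − (0.0592/2) log Q = 0.34 − (0.0592/2)(2.186) = 0.275 V.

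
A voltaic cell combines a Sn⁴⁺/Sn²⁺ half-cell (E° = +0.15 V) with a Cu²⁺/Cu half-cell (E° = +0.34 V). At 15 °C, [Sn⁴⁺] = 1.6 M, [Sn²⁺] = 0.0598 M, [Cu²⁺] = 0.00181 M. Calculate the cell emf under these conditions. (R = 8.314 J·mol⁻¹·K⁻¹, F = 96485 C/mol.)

0.071 V

The Cu²⁺/Cu couple has the higher reduction potential and acts as the cathode, so E°_cell = +0.34 − (+0.15) = 0.19 V.
Balancing electrons gives n = 2; the reaction quotient is Q = [Sn⁴⁺]/([Sn²⁺]·[Cu²⁺]) = 1.48 × 10^4.
E = E° − (RT/nF) ln Q = 0.19 − (8.314×288)/(2×96485) × (9.601) = 0.190 − 0.119 = 0.071 V.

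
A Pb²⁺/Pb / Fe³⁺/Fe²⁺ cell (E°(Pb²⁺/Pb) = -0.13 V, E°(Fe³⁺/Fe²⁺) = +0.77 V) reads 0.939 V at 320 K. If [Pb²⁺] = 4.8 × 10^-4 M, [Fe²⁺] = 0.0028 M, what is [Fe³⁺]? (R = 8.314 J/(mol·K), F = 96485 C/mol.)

2.5 × 10^-4 M

From the Nernst equation, ln Q = nF(E° − E)/RT = 2×96485×(0.90 − 0.939)/(8.314×320) = -2.829, so Q = 0.0591.
With Q = [Pb²⁺]·[Fe²⁺]^2/[Fe³⁺]^2 and the known concentrations, [Fe³⁺]^2 in the denominator gives [Fe³⁺] = 2.5 × 10^-4 M.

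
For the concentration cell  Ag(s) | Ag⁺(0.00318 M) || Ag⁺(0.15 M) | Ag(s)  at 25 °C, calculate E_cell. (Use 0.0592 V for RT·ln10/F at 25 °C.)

0.099 V

Both half-cells are Ag⁺/Ag, so E°_cell = 0. The concentrated side is the cathode; the cell reaction moves Ag⁺ from high to low concentration with n = 1.
Q = [Ag⁺]_dilute/[Ag⁺]_conc = 0.00318/0.15 = 0.0212.
E = 0 − (0.0592/1) log Q = −(0.0592/1)(-1.674) = 0.0991 V.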